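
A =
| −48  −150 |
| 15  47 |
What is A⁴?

tr A = −1 and det A = −6, so the characteristic polynomial is λ² − (−1)λ + (−6) with roots 2 and −3.
Eigenvectors give P = [[3, −10], [−1, 3]] with P⁻¹ = [[−3, −10], [−1, −3]], and A = P·diag(2, −3)·P⁻¹.
Then A⁴ = P·diag(16, 81)·P⁻¹ = [[48, −810], [−16, 243]] · [[−3, −10], [−1, −3]] = [[666, 1950], [−195, −569]].

[[666, 1950], [−195, −569]]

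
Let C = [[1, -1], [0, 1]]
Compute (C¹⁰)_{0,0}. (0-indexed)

C = I + N where N = [[0, -1], [0, 0]] is strictly upper-triangular, so N² = 0.
(I + N)¹⁰ = I + 10·N = [[1, -10], [0, 1]].

1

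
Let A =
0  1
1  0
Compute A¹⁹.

[[0, 1], [1, 0]]

A² = I (check: tr A = 0 and det A = -1), so A¹⁹ = A since 19 is odd.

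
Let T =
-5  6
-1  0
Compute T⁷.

tr T = -5 and det T = 6, so the characteristic polynomial is λ² − (-5)λ + (6) with roots -3 and -2.
Eigenvectors give P = [[3, 2], [1, 1]] with P⁻¹ = [[1, -2], [-1, 3]], and T = P·diag(-3, -2)·P⁻¹.
Then T⁷ = P·diag(-2187, -128)·P⁻¹ = [[-6561, -256], [-2187, -128]] · [[1, -2], [-1, 3]] = [[-6305, 12354], [-2059, 3990]].

[[-6305, 12354], [-2059, 3990]]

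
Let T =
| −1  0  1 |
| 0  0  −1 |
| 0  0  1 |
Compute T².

[[1, 0, 0], [0, 0, −1], [0, 0, 1]]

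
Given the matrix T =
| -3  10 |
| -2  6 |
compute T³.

[[-27, 70], [-14, 36]]

tr T = 3 and det T = 2, so the characteristic polynomial is λ² − (3)λ + (2) with roots 2 and 1.
Eigenvectors give P = [[2, 5], [1, 2]] with P⁻¹ = [[-2, 5], [1, -2]], and T = P·diag(2, 1)·P⁻¹.
Then T³ = P·diag(8, 1)·P⁻¹ = [[16, 5], [8, 2]] · [[-2, 5], [1, -2]] = [[-27, 70], [-14, 36]].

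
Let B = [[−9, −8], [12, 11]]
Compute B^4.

[[−159, −160], [240, 241]]

tr B = 2 and det B = −3, so the characteristic polynomial is λ² − (2)λ + (−3) with roots −1 and 3.
Eigenvectors give P = [[−1, −2], [1, 3]] with P⁻¹ = [[−3, −2], [1, 1]], and B = P·diag(−1, 3)·P⁻¹.
Then B^4 = P·diag(1, 81)·P⁻¹ = [[−1, −162], [1, 243]] · [[−3, −2], [1, 1]] = [[−159, −160], [240, 241]].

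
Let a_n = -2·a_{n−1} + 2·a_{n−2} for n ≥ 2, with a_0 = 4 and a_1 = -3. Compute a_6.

712

With companion matrix A = [[-2, 2], [1, 0]], [a_n, a_{n−1}]ᵀ = A·[a_{n−1}, a_{n−2}]ᵀ, so [a_6, a_5]ᵀ = A⁵·[a_1, a_0]ᵀ.
A⁵ = [[-120, 88], [44, -32]], giving [a_6, a_5]ᵀ = [[712], [-260]].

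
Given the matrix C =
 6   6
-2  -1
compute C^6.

[[2724, 3990], [-1330, -1931]]

tr C = 5 and det C = 6, so the characteristic polynomial is λ² − (5)λ + (6) with roots 3 and 2.
Eigenvectors give P = [[-2, -3], [1, 2]] with P⁻¹ = [[-2, -3], [1, 2]], and C = P·diag(3, 2)·P⁻¹.
Then C^6 = P·diag(729, 64)·P⁻¹ = [[-1458, -192], [729, 128]] · [[-2, -3], [1, 2]] = [[2724, 3990], [-1330, -1931]].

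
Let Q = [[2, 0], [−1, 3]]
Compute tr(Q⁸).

tr Q = 5 and det Q = 6, so the characteristic polynomial is λ² − (5)λ + (6) with roots 2 and 3.
Eigenvectors give P = [[1, 0], [1, −1]] with P⁻¹ = [[1, 0], [1, −1]], and Q = P·diag(2, 3)·P⁻¹.
Then Q⁸ = P·diag(256, 6561)·P⁻¹ = [[256, 0], [256, −6561]] · [[1, 0], [1, −1]] = [[256, 0], [−6305, 6561]].

6817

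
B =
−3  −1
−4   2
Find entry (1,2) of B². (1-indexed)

1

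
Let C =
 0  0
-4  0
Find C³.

C is strictly triangular, hence nilpotent: C² = 0, so C³ = 0.

[[0, 0], [0, 0]]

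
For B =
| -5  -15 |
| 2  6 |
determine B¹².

B² = B (a projection; rank 1, trace 1), so B¹² = B.

[[-5, -15], [2, 6]]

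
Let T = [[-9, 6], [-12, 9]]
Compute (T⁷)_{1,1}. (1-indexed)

-6561

tr T = 0 and det T = -9, so the characteristic polynomial is λ² − (0)λ + (-9) with roots 3 and -3.
Eigenvectors give P = [[-1, 1], [-2, 1]] with P⁻¹ = [[1, -1], [2, -1]], and T = P·diag(3, -3)·P⁻¹.
Then T⁷ = P·diag(2187, -2187)·P⁻¹ = [[-2187, -2187], [-4374, -2187]] · [[1, -1], [2, -1]] = [[-6561, 4374], [-8748, 6561]].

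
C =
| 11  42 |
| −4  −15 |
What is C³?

[[155, 546], [−52, −183]]

tr C = −4 and det C = 3, so the characteristic polynomial is λ² − (−4)λ + (3) with roots −3 and −1.
Eigenvectors give P = [[−3, −7], [1, 2]] with P⁻¹ = [[2, 7], [−1, −3]], and C = P·diag(−3, −1)·P⁻¹.
Then C³ = P·diag(−27, −1)·P⁻¹ = [[81, 7], [−27, −2]] · [[2, 7], [−1, −3]] = [[155, 546], [−52, −183]].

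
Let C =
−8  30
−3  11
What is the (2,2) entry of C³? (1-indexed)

tr C = 3 and det C = 2, so the characteristic polynomial is λ² − (3)λ + (2) with roots 2 and 1.
Eigenvectors give P = [[3, 10], [1, 3]] with P⁻¹ = [[−3, 10], [1, −3]], and C = P·diag(2, 1)·P⁻¹.
Then C³ = P·diag(8, 1)·P⁻¹ = [[24, 10], [8, 3]] · [[−3, 10], [1, −3]] = [[−62, 210], [−21, 71]].

71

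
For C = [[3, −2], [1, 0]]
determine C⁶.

tr C = 3 and det C = 2, so the characteristic polynomial is λ² − (3)λ + (2) with roots 2 and 1.
Eigenvectors give P = [[2, −1], [1, −1]] with P⁻¹ = [[1, −1], [1, −2]], and C = P·diag(2, 1)·P⁻¹.
Then C⁶ = P·diag(64, 1)·P⁻¹ = [[128, −1], [64, −1]] · [[1, −1], [1, −2]] = [[127, −126], [63, −62]].

[[127, −126], [63, −62]]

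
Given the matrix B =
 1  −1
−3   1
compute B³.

[[10, −6], [−18, 10]]

B² = [[4, −2], [−6, 4]]
B³ = [[10, −6], [−18, 10]]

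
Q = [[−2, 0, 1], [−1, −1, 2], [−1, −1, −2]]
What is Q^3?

Q^2 = [[3, −1, −4], [1, −1, −7], [5, 3, 1]]
Q^3 = [[−1, 5, 9], [6, 8, 13], [−14, −4, 9]]

[[−1, 5, 9], [6, 8, 13], [−14, −4, 9]]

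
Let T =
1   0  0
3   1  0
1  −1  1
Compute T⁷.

T = I + N where N = [[0, 0, 0], [3, 0, 0], [1, −1, 0]] is strictly lower-triangular, so N³ = 0.
(I + N)⁷ = I + 7·N + 21·N² = [[1, 0, 0], [21, 1, 0], [−56, −7, 1]].

[[1, 0, 0], [21, 1, 0], [−56, −7, 1]]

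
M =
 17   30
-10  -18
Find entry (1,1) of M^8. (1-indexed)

tr M = -1 and det M = -6, so the characteristic polynomial is λ² − (-1)λ + (-6) with roots -3 and 2.
Eigenvectors give P = [[-3, -2], [2, 1]] with P⁻¹ = [[1, 2], [-2, -3]], and M = P·diag(-3, 2)·P⁻¹.
Then M^8 = P·diag(6561, 256)·P⁻¹ = [[-19683, -512], [13122, 256]] · [[1, 2], [-2, -3]] = [[-18659, -37830], [12610, 25476]].

-18659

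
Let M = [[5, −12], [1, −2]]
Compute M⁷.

tr M = 3 and det M = 2, so the characteristic polynomial is λ² − (3)λ + (2) with roots 2 and 1.
Eigenvectors give P = [[4, 3], [1, 1]] with P⁻¹ = [[1, −3], [−1, 4]], and M = P·diag(2, 1)·P⁻¹.
Then M⁷ = P·diag(128, 1)·P⁻¹ = [[512, 3], [128, 1]] · [[1, −3], [−1, 4]] = [[509, −1524], [127, −380]].

[[509, −1524], [127, −380]]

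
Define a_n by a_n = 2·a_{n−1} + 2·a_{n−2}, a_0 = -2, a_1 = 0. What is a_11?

-26752

With companion matrix Q = [[2, 2], [1, 0]], [a_n, a_{n−1}]ᵀ = Q·[a_{n−1}, a_{n−2}]ᵀ, so [a_11, a_10]ᵀ = Q¹⁰·[a_1, a_0]ᵀ.
Q¹⁰ = [[18272, 13376], [6688, 4896]], giving [a_11, a_10]ᵀ = [[-26752], [-9792]].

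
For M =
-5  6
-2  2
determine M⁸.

tr M = -3 and det M = 2, so the characteristic polynomial is λ² − (-3)λ + (2) with roots -2 and -1.
Eigenvectors give P = [[-2, -3], [-1, -2]] with P⁻¹ = [[-2, 3], [1, -2]], and M = P·diag(-2, -1)·P⁻¹.
Then M⁸ = P·diag(256, 1)·P⁻¹ = [[-512, -3], [-256, -2]] · [[-2, 3], [1, -2]] = [[1021, -1530], [510, -764]].

[[1021, -1530], [510, -764]]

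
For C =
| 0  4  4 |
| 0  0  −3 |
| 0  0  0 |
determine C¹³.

C is strictly triangular, hence nilpotent: C³ = 0, so C¹³ = 0.

[[0, 0, 0], [0, 0, 0], [0, 0, 0]]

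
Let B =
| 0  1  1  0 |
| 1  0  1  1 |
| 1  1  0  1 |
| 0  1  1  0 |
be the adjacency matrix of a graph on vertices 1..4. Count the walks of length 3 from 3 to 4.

The number of length-3 walks from vertex 3 to vertex 4 is entry (3,4) of B³, where B is the adjacency matrix.
B² = [[2, 1, 1, 2], [1, 3, 2, 1], [1, 2, 3, 1], [2, 1, 1, 2]]
B³ = [[2, 5, 5, 2], [5, 4, 5, 5], [5, 5, 4, 5], [2, 5, 5, 2]]

5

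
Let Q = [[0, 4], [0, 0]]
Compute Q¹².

[[0, 0], [0, 0]]

Q is strictly triangular, hence nilpotent: Q² = 0, so Q¹² = 0.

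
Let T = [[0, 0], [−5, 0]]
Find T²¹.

T is strictly triangular, hence nilpotent: T² = 0, so T²¹ = 0.

[[0, 0], [0, 0]]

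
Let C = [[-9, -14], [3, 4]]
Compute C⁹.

tr C = -5 and det C = 6, so the characteristic polynomial is λ² − (-5)λ + (6) with roots -3 and -2.
Eigenvectors give P = [[7, 2], [-3, -1]] with P⁻¹ = [[1, 2], [-3, -7]], and C = P·diag(-3, -2)·P⁻¹.
Then C⁹ = P·diag(-19683, -512)·P⁻¹ = [[-137781, -1024], [59049, 512]] · [[1, 2], [-3, -7]] = [[-134709, -268394], [57513, 114514]].

[[-134709, -268394], [57513, 114514]]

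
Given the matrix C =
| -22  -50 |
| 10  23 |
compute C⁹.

tr C = 1 and det C = -6, so the characteristic polynomial is λ² − (1)λ + (-6) with roots -2 and 3.
Eigenvectors give P = [[-5, 2], [2, -1]] with P⁻¹ = [[-1, -2], [-2, -5]], and C = P·diag(-2, 3)·P⁻¹.
Then C⁹ = P·diag(-512, 19683)·P⁻¹ = [[2560, 39366], [-1024, -19683]] · [[-1, -2], [-2, -5]] = [[-81292, -201950], [40390, 100463]].

[[-81292, -201950], [40390, 100463]]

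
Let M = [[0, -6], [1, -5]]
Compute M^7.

[[3990, -12354], [2059, -6305]]

tr M = -5 and det M = 6, so the characteristic polynomial is λ² − (-5)λ + (6) with roots -2 and -3.
Eigenvectors give P = [[3, -2], [1, -1]] with P⁻¹ = [[1, -2], [1, -3]], and M = P·diag(-2, -3)·P⁻¹.
Then M^7 = P·diag(-128, -2187)·P⁻¹ = [[-384, 4374], [-128, 2187]] · [[1, -2], [1, -3]] = [[3990, -12354], [2059, -6305]].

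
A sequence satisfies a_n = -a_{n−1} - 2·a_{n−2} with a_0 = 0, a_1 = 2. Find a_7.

With companion matrix A = [[-1, -2], [1, 0]], [a_n, a_{n−1}]ᵀ = A·[a_{n−1}, a_{n−2}]ᵀ, so [a_7, a_6]ᵀ = A^6·[a_1, a_0]ᵀ.
A^6 = [[7, 10], [-5, 2]], giving [a_7, a_6]ᵀ = [[14], [-10]].

14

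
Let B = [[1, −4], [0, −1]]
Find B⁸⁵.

[[1, −4], [0, −1]]

B² = I (check: tr B = 0 and det B = −1), so B⁸⁵ = B since 85 is odd.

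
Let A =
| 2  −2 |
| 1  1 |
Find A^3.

A^2 = [[2, −6], [3, −1]]
A^3 = [[−2, −10], [5, −7]]

[[−2, −10], [5, −7]]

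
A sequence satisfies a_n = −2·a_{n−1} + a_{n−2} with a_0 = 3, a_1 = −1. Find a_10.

With companion matrix C = [[−2, 1], [1, 0]], [a_n, a_{n−1}]ᵀ = C·[a_{n−1}, a_{n−2}]ᵀ, so [a_10, a_9]ᵀ = C^9·[a_1, a_0]ᵀ.
C^9 = [[−2378, 985], [985, −408]], giving [a_10, a_9]ᵀ = [[5333], [−2209]].

5333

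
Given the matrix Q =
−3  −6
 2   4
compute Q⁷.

Q² = Q (a projection; rank 1, trace 1), so Q⁷ = Q.

[[−3, −6], [2, 4]]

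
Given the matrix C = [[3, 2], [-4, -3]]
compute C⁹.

C² = I (check: tr C = 0 and det C = -1), so C⁹ = C since 9 is odd.

[[3, 2], [-4, -3]]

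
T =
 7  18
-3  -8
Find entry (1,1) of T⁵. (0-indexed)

-98

tr T = -1 and det T = -2, so the characteristic polynomial is λ² − (-1)λ + (-2) with roots -2 and 1.
Eigenvectors give P = [[-2, 3], [1, -1]] with P⁻¹ = [[1, 3], [1, 2]], and T = P·diag(-2, 1)·P⁻¹.
Then T⁵ = P·diag(-32, 1)·P⁻¹ = [[64, 3], [-32, -1]] · [[1, 3], [1, 2]] = [[67, 198], [-33, -98]].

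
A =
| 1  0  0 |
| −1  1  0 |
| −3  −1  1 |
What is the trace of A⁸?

A = I + N where N = [[0, 0, 0], [−1, 0, 0], [−3, −1, 0]] is strictly lower-triangular, so N³ = 0.
(I + N)⁸ = I + 8·N + 28·N² = [[1, 0, 0], [−8, 1, 0], [4, −8, 1]].

3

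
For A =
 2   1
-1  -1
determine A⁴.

A² = [[3, 1], [-1, 0]]
A³ = [[5, 2], [-2, -1]]
A⁴ = [[8, 3], [-3, -1]]

[[8, 3], [-3, -1]]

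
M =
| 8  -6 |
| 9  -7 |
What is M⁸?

tr M = 1 and det M = -2, so the characteristic polynomial is λ² − (1)λ + (-2) with roots 2 and -1.
Eigenvectors give P = [[1, 2], [1, 3]] with P⁻¹ = [[3, -2], [-1, 1]], and M = P·diag(2, -1)·P⁻¹.
Then M⁸ = P·diag(256, 1)·P⁻¹ = [[256, 2], [256, 3]] · [[3, -2], [-1, 1]] = [[766, -510], [765, -509]].

[[766, -510], [765, -509]]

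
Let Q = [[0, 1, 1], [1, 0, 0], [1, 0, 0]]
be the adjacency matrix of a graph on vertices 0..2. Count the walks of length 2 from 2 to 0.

0

The number of length-2 walks from vertex 2 to vertex 0 is entry (2,0) of Q², where Q is the adjacency matrix.
Q² = [[2, 0, 0], [0, 1, 1], [0, 1, 1]]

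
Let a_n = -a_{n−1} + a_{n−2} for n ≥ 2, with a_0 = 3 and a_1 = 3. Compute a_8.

-24

With companion matrix M = [[-1, 1], [1, 0]], [a_n, a_{n−1}]ᵀ = M·[a_{n−1}, a_{n−2}]ᵀ, so [a_8, a_7]ᵀ = M^7·[a_1, a_0]ᵀ.
M^7 = [[-21, 13], [13, -8]], giving [a_8, a_7]ᵀ = [[-24], [15]].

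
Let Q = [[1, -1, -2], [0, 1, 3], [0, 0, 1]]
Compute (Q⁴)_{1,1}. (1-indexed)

1

Q = I + N where N = [[0, -1, -2], [0, 0, 3], [0, 0, 0]] is strictly upper-triangular, so N³ = 0.
(I + N)⁴ = I + 4·N + 6·N² = [[1, -4, -26], [0, 1, 12], [0, 0, 1]].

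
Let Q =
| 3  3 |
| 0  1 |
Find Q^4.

Q^2 = [[9, 12], [0, 1]]
Q^3 = [[27, 39], [0, 1]]
Q^4 = [[81, 120], [0, 1]]

[[81, 120], [0, 1]]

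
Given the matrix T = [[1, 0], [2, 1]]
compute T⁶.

T = I + N where N = [[0, 0], [2, 0]] is strictly lower-triangular, so N² = 0.
(I + N)⁶ = I + 6·N = [[1, 0], [12, 1]].

[[1, 0], [12, 1]]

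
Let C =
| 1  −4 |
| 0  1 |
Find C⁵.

[[1, −20], [0, 1]]

C = I + N where N = [[0, −4], [0, 0]] is strictly upper-triangular, so N² = 0.
(I + N)⁵ = I + 5·N = [[1, −20], [0, 1]].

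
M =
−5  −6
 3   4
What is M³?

[[−17, −18], [9, 10]]

tr M = −1 and det M = −2, so the characteristic polynomial is λ² − (−1)λ + (−2) with roots −2 and 1.
Eigenvectors give P = [[2, −1], [−1, 1]] with P⁻¹ = [[1, 1], [1, 2]], and M = P·diag(−2, 1)·P⁻¹.
Then M³ = P·diag(−8, 1)·P⁻¹ = [[−16, −1], [8, 1]] · [[1, 1], [1, 2]] = [[−17, −18], [9, 10]].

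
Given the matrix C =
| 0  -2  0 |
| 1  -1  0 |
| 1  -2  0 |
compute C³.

[[2, 2, 0], [-1, 3, 0], [0, 4, 0]]

C² = [[-2, 2, 0], [-1, -1, 0], [-2, 0, 0]]
C³ = [[2, 2, 0], [-1, 3, 0], [0, 4, 0]]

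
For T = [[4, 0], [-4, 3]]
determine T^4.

[[256, 0], [-700, 81]]

T^2 = [[16, 0], [-28, 9]]
T^3 = [[64, 0], [-148, 27]]
T^4 = [[256, 0], [-700, 81]]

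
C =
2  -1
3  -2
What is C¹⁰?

C² = I (check: tr C = 0 and det C = -1), so C¹⁰ = I since 10 is even.

[[1, 0], [0, 1]]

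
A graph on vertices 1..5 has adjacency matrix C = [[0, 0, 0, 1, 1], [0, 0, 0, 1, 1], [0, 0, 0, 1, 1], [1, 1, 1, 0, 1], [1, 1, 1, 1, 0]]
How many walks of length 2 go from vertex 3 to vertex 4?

1

The number of length-2 walks from vertex 3 to vertex 4 is entry (3,4) of C², where C is the adjacency matrix.
C² = [[2, 2, 2, 1, 1], [2, 2, 2, 1, 1], [2, 2, 2, 1, 1], [1, 1, 1, 4, 3], [1, 1, 1, 3, 4]]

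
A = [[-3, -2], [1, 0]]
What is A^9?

tr A = -3 and det A = 2, so the characteristic polynomial is λ² − (-3)λ + (2) with roots -2 and -1.
Eigenvectors give P = [[2, -1], [-1, 1]] with P⁻¹ = [[1, 1], [1, 2]], and A = P·diag(-2, -1)·P⁻¹.
Then A^9 = P·diag(-512, -1)·P⁻¹ = [[-1024, 1], [512, -1]] · [[1, 1], [1, 2]] = [[-1023, -1022], [511, 510]].

[[-1023, -1022], [511, 510]]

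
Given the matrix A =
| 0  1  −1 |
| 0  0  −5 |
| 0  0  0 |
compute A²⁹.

[[0, 0, 0], [0, 0, 0], [0, 0, 0]]

A is strictly triangular, hence nilpotent: A³ = 0, so A²⁹ = 0.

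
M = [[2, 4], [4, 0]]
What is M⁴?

M² = [[20, 8], [8, 16]]
M³ = [[72, 80], [80, 32]]
M⁴ = [[464, 288], [288, 320]]

[[464, 288], [288, 320]]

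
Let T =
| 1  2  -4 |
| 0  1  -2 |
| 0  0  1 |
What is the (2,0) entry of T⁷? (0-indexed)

T = I + N where N = [[0, 2, -4], [0, 0, -2], [0, 0, 0]] is strictly upper-triangular, so N³ = 0.
(I + N)⁷ = I + 7·N + 21·N² = [[1, 14, -112], [0, 1, -14], [0, 0, 1]].

0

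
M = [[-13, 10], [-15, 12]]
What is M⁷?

tr M = -1 and det M = -6, so the characteristic polynomial is λ² − (-1)λ + (-6) with roots -3 and 2.
Eigenvectors give P = [[1, -2], [1, -3]] with P⁻¹ = [[3, -2], [1, -1]], and M = P·diag(-3, 2)·P⁻¹.
Then M⁷ = P·diag(-2187, 128)·P⁻¹ = [[-2187, -256], [-2187, -384]] · [[3, -2], [1, -1]] = [[-6817, 4630], [-6945, 4758]].

[[-6817, 4630], [-6945, 4758]]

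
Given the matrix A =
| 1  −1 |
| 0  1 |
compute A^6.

[[1, −6], [0, 1]]

A = I + N where N = [[0, −1], [0, 0]] is strictly upper-triangular, so N^2 = 0.
(I + N)^6 = I + 6·N = [[1, −6], [0, 1]].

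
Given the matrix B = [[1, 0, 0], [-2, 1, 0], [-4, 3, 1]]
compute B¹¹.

[[1, 0, 0], [-22, 1, 0], [-374, 33, 1]]

B = I + N where N = [[0, 0, 0], [-2, 0, 0], [-4, 3, 0]] is strictly lower-triangular, so N³ = 0.
(I + N)¹¹ = I + 11·N + 55·N² = [[1, 0, 0], [-22, 1, 0], [-374, 33, 1]].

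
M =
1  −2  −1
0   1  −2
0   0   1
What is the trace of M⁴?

3

M = I + N where N = [[0, −2, −1], [0, 0, −2], [0, 0, 0]] is strictly upper-triangular, so N³ = 0.
(I + N)⁴ = I + 4·N + 6·N² = [[1, −8, 20], [0, 1, −8], [0, 0, 1]].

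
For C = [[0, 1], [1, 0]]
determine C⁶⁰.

[[1, 0], [0, 1]]

C² = I (check: tr C = 0 and det C = -1), so C⁶⁰ = I since 60 is even.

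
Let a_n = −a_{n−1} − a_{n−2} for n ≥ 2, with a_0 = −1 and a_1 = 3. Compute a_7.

With companion matrix B = [[−1, −1], [1, 0]], [a_n, a_{n−1}]ᵀ = B·[a_{n−1}, a_{n−2}]ᵀ, so [a_7, a_6]ᵀ = B^6·[a_1, a_0]ᵀ.
B^6 = [[1, 0], [0, 1]], giving [a_7, a_6]ᵀ = [[3], [−1]].

3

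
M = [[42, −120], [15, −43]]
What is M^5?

tr M = −1 and det M = −6, so the characteristic polynomial is λ² − (−1)λ + (−6) with roots −3 and 2.
Eigenvectors give P = [[−8, 3], [−3, 1]] with P⁻¹ = [[1, −3], [3, −8]], and M = P·diag(−3, 2)·P⁻¹.
Then M^5 = P·diag(−243, 32)·P⁻¹ = [[1944, 96], [729, 32]] · [[1, −3], [3, −8]] = [[2232, −6600], [825, −2443]].

[[2232, −6600], [825, −2443]]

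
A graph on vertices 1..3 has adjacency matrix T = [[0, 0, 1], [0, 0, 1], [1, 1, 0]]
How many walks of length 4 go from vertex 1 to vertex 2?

The number of length-4 walks from vertex 1 to vertex 2 is entry (1,2) of T^4, where T is the adjacency matrix.
T^2 = [[1, 1, 0], [1, 1, 0], [0, 0, 2]]
T^3 = [[0, 0, 2], [0, 0, 2], [2, 2, 0]]
T^4 = [[2, 2, 0], [2, 2, 0], [0, 0, 4]]

2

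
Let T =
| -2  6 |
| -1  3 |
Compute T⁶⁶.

T² = T (a projection; rank 1, trace 1), so T⁶⁶ = T.

[[-2, 6], [-1, 3]]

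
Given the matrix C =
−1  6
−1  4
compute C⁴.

[[−29, 90], [−15, 46]]

tr C = 3 and det C = 2, so the characteristic polynomial is λ² − (3)λ + (2) with roots 1 and 2.
Eigenvectors give P = [[−3, −2], [−1, −1]] with P⁻¹ = [[−1, 2], [1, −3]], and C = P·diag(1, 2)·P⁻¹.
Then C⁴ = P·diag(1, 16)·P⁻¹ = [[−3, −32], [−1, −16]] · [[−1, 2], [1, −3]] = [[−29, 90], [−15, 46]].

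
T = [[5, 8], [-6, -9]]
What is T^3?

[[77, 104], [-78, -105]]

tr T = -4 and det T = 3, so the characteristic polynomial is λ² − (-4)λ + (3) with roots -3 and -1.
Eigenvectors give P = [[1, 4], [-1, -3]] with P⁻¹ = [[-3, -4], [1, 1]], and T = P·diag(-3, -1)·P⁻¹.
Then T^3 = P·diag(-27, -1)·P⁻¹ = [[-27, -4], [27, 3]] · [[-3, -4], [1, 1]] = [[77, 104], [-78, -105]].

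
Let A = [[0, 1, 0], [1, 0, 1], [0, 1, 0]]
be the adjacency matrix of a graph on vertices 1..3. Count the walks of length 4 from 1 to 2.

0

The number of length-4 walks from vertex 1 to vertex 2 is entry (1,2) of A⁴, where A is the adjacency matrix.
A² = [[1, 0, 1], [0, 2, 0], [1, 0, 1]]
A³ = [[0, 2, 0], [2, 0, 2], [0, 2, 0]]
A⁴ = [[2, 0, 2], [0, 4, 0], [2, 0, 2]]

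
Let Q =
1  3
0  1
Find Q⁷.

Q = I + N where N = [[0, 3], [0, 0]] is strictly upper-triangular, so N² = 0.
(I + N)⁷ = I + 7·N = [[1, 21], [0, 1]].

[[1, 21], [0, 1]]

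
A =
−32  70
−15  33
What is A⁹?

tr A = 1 and det A = −6, so the characteristic polynomial is λ² − (1)λ + (−6) with roots −2 and 3.
Eigenvectors give P = [[7, 2], [3, 1]] with P⁻¹ = [[1, −2], [−3, 7]], and A = P·diag(−2, 3)·P⁻¹.
Then A⁹ = P·diag(−512, 19683)·P⁻¹ = [[−3584, 39366], [−1536, 19683]] · [[1, −2], [−3, 7]] = [[−121682, 282730], [−60585, 140853]].

[[−121682, 282730], [−60585, 140853]]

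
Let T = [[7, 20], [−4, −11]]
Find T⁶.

tr T = −4 and det T = 3, so the characteristic polynomial is λ² − (−4)λ + (3) with roots −3 and −1.
Eigenvectors give P = [[−2, −5], [1, 2]] with P⁻¹ = [[2, 5], [−1, −2]], and T = P·diag(−3, −1)·P⁻¹.
Then T⁶ = P·diag(729, 1)·P⁻¹ = [[−1458, −5], [729, 2]] · [[2, 5], [−1, −2]] = [[−2911, −7280], [1456, 3641]].

[[−2911, −7280], [1456, 3641]]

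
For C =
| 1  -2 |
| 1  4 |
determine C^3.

[[-11, -38], [19, 46]]

tr C = 5 and det C = 6, so the characteristic polynomial is λ² − (5)λ + (6) with roots 2 and 3.
Eigenvectors give P = [[2, -1], [-1, 1]] with P⁻¹ = [[1, 1], [1, 2]], and C = P·diag(2, 3)·P⁻¹.
Then C^3 = P·diag(8, 27)·P⁻¹ = [[16, -27], [-8, 27]] · [[1, 1], [1, 2]] = [[-11, -38], [19, 46]].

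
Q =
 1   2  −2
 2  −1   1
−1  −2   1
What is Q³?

[[17, 14, −12], [9, 3, 1], [−11, −12, 11]]

Q² = [[7, 4, −2], [−1, 3, −4], [−6, −2, 1]]
Q³ = [[17, 14, −12], [9, 3, 1], [−11, −12, 11]]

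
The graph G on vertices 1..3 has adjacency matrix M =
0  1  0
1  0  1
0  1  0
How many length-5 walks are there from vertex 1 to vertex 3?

The number of length-5 walks from vertex 1 to vertex 3 is entry (1,3) of M⁵, where M is the adjacency matrix.
M² = [[1, 0, 1], [0, 2, 0], [1, 0, 1]]
M³ = [[0, 2, 0], [2, 0, 2], [0, 2, 0]]
M⁴ = [[2, 0, 2], [0, 4, 0], [2, 0, 2]]
M⁵ = [[0, 4, 0], [4, 0, 4], [0, 4, 0]]

0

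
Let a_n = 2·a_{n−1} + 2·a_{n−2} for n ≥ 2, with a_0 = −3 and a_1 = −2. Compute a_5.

With companion matrix T = [[2, 2], [1, 0]], [a_n, a_{n−1}]ᵀ = T·[a_{n−1}, a_{n−2}]ᵀ, so [a_5, a_4]ᵀ = T⁴·[a_1, a_0]ᵀ.
T⁴ = [[44, 32], [16, 12]], giving [a_5, a_4]ᵀ = [[−184], [−68]].

−184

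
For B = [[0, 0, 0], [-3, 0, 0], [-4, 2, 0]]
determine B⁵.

[[0, 0, 0], [0, 0, 0], [0, 0, 0]]

B is strictly triangular, hence nilpotent: B³ = 0, so B⁵ = 0.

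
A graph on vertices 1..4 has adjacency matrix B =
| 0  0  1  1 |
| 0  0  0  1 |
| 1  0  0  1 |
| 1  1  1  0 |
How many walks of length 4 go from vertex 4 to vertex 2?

The number of length-4 walks from vertex 4 to vertex 2 is entry (4,2) of B⁴, where B is the adjacency matrix.
B² = [[2, 1, 1, 1], [1, 1, 1, 0], [1, 1, 2, 1], [1, 0, 1, 3]]
B³ = [[2, 1, 3, 4], [1, 0, 1, 3], [3, 1, 2, 4], [4, 3, 4, 2]]
B⁴ = [[7, 4, 6, 6], [4, 3, 4, 2], [6, 4, 7, 6], [6, 2, 6, 11]]

2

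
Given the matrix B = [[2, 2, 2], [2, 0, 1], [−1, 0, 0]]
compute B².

[[6, 4, 6], [3, 4, 4], [−2, −2, −2]]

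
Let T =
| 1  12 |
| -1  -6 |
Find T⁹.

tr T = -5 and det T = 6, so the characteristic polynomial is λ² − (-5)λ + (6) with roots -3 and -2.
Eigenvectors give P = [[-3, 4], [1, -1]] with P⁻¹ = [[1, 4], [1, 3]], and T = P·diag(-3, -2)·P⁻¹.
Then T⁹ = P·diag(-19683, -512)·P⁻¹ = [[59049, -2048], [-19683, 512]] · [[1, 4], [1, 3]] = [[57001, 230052], [-19171, -77196]].

[[57001, 230052], [-19171, -77196]]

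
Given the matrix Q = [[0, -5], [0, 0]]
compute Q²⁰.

[[0, 0], [0, 0]]

Q is strictly triangular, hence nilpotent: Q² = 0, so Q²⁰ = 0.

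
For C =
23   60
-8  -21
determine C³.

[[167, 420], [-56, -141]]

tr C = 2 and det C = -3, so the characteristic polynomial is λ² − (2)λ + (-3) with roots -1 and 3.
Eigenvectors give P = [[-5, 3], [2, -1]] with P⁻¹ = [[1, 3], [2, 5]], and C = P·diag(-1, 3)·P⁻¹.
Then C³ = P·diag(-1, 27)·P⁻¹ = [[5, 81], [-2, -27]] · [[1, 3], [2, 5]] = [[167, 420], [-56, -141]].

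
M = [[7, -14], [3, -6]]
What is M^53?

M² = M (a projection; rank 1, trace 1), so M^53 = M.

[[7, -14], [3, -6]]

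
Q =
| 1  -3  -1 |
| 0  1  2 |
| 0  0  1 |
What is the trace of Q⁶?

3

Q = I + N where N = [[0, -3, -1], [0, 0, 2], [0, 0, 0]] is strictly upper-triangular, so N³ = 0.
(I + N)⁶ = I + 6·N + 15·N² = [[1, -18, -96], [0, 1, 12], [0, 0, 1]].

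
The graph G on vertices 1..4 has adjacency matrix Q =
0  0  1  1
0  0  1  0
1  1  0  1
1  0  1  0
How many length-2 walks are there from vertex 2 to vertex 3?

0

The number of length-2 walks from vertex 2 to vertex 3 is entry (2,3) of Q², where Q is the adjacency matrix.
Q² = [[2, 1, 1, 1], [1, 1, 0, 1], [1, 0, 3, 1], [1, 1, 1, 2]]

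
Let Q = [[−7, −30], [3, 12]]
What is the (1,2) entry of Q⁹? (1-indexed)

tr Q = 5 and det Q = 6, so the characteristic polynomial is λ² − (5)λ + (6) with roots 3 and 2.
Eigenvectors give P = [[−3, 10], [1, −3]] with P⁻¹ = [[3, 10], [1, 3]], and Q = P·diag(3, 2)·P⁻¹.
Then Q⁹ = P·diag(19683, 512)·P⁻¹ = [[−59049, 5120], [19683, −1536]] · [[3, 10], [1, 3]] = [[−172027, −575130], [57513, 192222]].

−575130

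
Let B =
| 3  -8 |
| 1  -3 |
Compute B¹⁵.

[[3, -8], [1, -3]]

B² = I (check: tr B = 0 and det B = -1), so B¹⁵ = B since 15 is odd.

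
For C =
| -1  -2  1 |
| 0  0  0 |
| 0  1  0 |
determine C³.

C² = [[1, 3, -1], [0, 0, 0], [0, 0, 0]]
C³ = [[-1, -3, 1], [0, 0, 0], [0, 0, 0]]

[[-1, -3, 1], [0, 0, 0], [0, 0, 0]]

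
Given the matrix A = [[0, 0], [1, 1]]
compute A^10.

[[0, 0], [1, 1]]

A² = A (a projection; rank 1, trace 1), so A^10 = A.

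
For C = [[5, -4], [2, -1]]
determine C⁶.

tr C = 4 and det C = 3, so the characteristic polynomial is λ² − (4)λ + (3) with roots 3 and 1.
Eigenvectors give P = [[-2, 1], [-1, 1]] with P⁻¹ = [[-1, 1], [-1, 2]], and C = P·diag(3, 1)·P⁻¹.
Then C⁶ = P·diag(729, 1)·P⁻¹ = [[-1458, 1], [-729, 1]] · [[-1, 1], [-1, 2]] = [[1457, -1456], [728, -727]].

[[1457, -1456], [728, -727]]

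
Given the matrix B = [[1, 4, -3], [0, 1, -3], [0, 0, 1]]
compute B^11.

[[1, 44, -693], [0, 1, -33], [0, 0, 1]]

B = I + N where N = [[0, 4, -3], [0, 0, -3], [0, 0, 0]] is strictly upper-triangular, so N^3 = 0.
(I + N)^11 = I + 11·N + 55·N^2 = [[1, 44, -693], [0, 1, -33], [0, 0, 1]].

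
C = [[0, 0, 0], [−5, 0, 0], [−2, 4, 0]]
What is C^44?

[[0, 0, 0], [0, 0, 0], [0, 0, 0]]

C is strictly triangular, hence nilpotent: C^3 = 0, so C^44 = 0.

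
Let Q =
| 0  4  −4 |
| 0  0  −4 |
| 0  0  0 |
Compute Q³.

[[0, 0, 0], [0, 0, 0], [0, 0, 0]]

Q is strictly triangular, hence nilpotent: Q³ = 0, so Q³ = 0.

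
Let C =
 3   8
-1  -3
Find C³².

C² = I (check: tr C = 0 and det C = -1), so C³² = I since 32 is even.

[[1, 0], [0, 1]]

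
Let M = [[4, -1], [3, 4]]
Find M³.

[[28, -45], [135, 28]]

M² = [[13, -8], [24, 13]]
M³ = [[28, -45], [135, 28]]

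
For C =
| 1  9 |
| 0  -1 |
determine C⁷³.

[[1, 9], [0, -1]]

C² = I (check: tr C = 0 and det C = -1), so C⁷³ = C since 73 is odd.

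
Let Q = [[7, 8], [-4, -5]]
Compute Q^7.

tr Q = 2 and det Q = -3, so the characteristic polynomial is λ² − (2)λ + (-3) with roots 3 and -1.
Eigenvectors give P = [[2, -1], [-1, 1]] with P⁻¹ = [[1, 1], [1, 2]], and Q = P·diag(3, -1)·P⁻¹.
Then Q^7 = P·diag(2187, -1)·P⁻¹ = [[4374, 1], [-2187, -1]] · [[1, 1], [1, 2]] = [[4375, 4376], [-2188, -2189]].

[[4375, 4376], [-2188, -2189]]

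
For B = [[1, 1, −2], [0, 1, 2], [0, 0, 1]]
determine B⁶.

[[1, 6, 18], [0, 1, 12], [0, 0, 1]]

B = I + N where N = [[0, 1, −2], [0, 0, 2], [0, 0, 0]] is strictly upper-triangular, so N³ = 0.
(I + N)⁶ = I + 6·N + 15·N² = [[1, 6, 18], [0, 1, 12], [0, 0, 1]].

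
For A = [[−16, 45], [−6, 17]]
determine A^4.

[[−74, 225], [−30, 91]]

tr A = 1 and det A = −2, so the characteristic polynomial is λ² − (1)λ + (−2) with roots −1 and 2.
Eigenvectors give P = [[−3, −5], [−1, −2]] with P⁻¹ = [[−2, 5], [1, −3]], and A = P·diag(−1, 2)·P⁻¹.
Then A^4 = P·diag(1, 16)·P⁻¹ = [[−3, −80], [−1, −32]] · [[−2, 5], [1, −3]] = [[−74, 225], [−30, 91]].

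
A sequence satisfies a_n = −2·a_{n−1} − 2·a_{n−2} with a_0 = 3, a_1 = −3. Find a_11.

96

With companion matrix M = [[−2, −2], [1, 0]], [a_n, a_{n−1}]ᵀ = M·[a_{n−1}, a_{n−2}]ᵀ, so [a_11, a_10]ᵀ = M^10·[a_1, a_0]ᵀ.
M^10 = [[32, 64], [−32, −32]], giving [a_11, a_10]ᵀ = [[96], [0]].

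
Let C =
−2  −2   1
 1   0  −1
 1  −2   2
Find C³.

C² = [[3, 2, 2], [−3, 0, −1], [−2, −6, 7]]
C³ = [[−2, −10, 5], [5, 8, −5], [5, −10, 18]]

[[−2, −10, 5], [5, 8, −5], [5, −10, 18]]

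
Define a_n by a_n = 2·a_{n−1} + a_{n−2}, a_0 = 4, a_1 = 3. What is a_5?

With companion matrix B = [[2, 1], [1, 0]], [a_n, a_{n−1}]ᵀ = B·[a_{n−1}, a_{n−2}]ᵀ, so [a_5, a_4]ᵀ = B⁴·[a_1, a_0]ᵀ.
B⁴ = [[29, 12], [12, 5]], giving [a_5, a_4]ᵀ = [[135], [56]].

135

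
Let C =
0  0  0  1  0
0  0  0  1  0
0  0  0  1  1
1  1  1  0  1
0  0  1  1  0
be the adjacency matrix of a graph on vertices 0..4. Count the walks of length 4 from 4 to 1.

The number of length-4 walks from vertex 4 to vertex 1 is entry (4,1) of C⁴, where C is the adjacency matrix.
C² = [[1, 1, 1, 0, 1], [1, 1, 1, 0, 1], [1, 1, 2, 1, 1], [0, 0, 1, 4, 1], [1, 1, 1, 1, 2]]
C³ = [[0, 0, 1, 4, 1], [0, 0, 1, 4, 1], [1, 1, 2, 5, 3], [4, 4, 5, 2, 5], [1, 1, 3, 5, 2]]
C⁴ = [[4, 4, 5, 2, 5], [4, 4, 5, 2, 5], [5, 5, 8, 7, 7], [2, 2, 7, 18, 7], [5, 5, 7, 7, 8]]

5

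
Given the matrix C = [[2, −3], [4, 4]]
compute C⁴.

[[−368, 72], [−96, −416]]

C² = [[−8, −18], [24, 4]]
C³ = [[−88, −48], [64, −56]]
C⁴ = [[−368, 72], [−96, −416]]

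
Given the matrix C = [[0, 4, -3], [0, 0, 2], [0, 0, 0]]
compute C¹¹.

[[0, 0, 0], [0, 0, 0], [0, 0, 0]]

C is strictly triangular, hence nilpotent: C³ = 0, so C¹¹ = 0.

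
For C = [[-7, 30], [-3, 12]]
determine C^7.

[[-18403, 61770], [-6177, 20718]]

tr C = 5 and det C = 6, so the characteristic polynomial is λ² − (5)λ + (6) with roots 3 and 2.
Eigenvectors give P = [[3, 10], [1, 3]] with P⁻¹ = [[-3, 10], [1, -3]], and C = P·diag(3, 2)·P⁻¹.
Then C^7 = P·diag(2187, 128)·P⁻¹ = [[6561, 1280], [2187, 384]] · [[-3, 10], [1, -3]] = [[-18403, 61770], [-6177, 20718]].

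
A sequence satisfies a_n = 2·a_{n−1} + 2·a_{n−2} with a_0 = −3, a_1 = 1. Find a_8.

−1072

With companion matrix Q = [[2, 2], [1, 0]], [a_n, a_{n−1}]ᵀ = Q·[a_{n−1}, a_{n−2}]ᵀ, so [a_8, a_7]ᵀ = Q⁷·[a_1, a_0]ᵀ.
Q⁷ = [[896, 656], [328, 240]], giving [a_8, a_7]ᵀ = [[−1072], [−392]].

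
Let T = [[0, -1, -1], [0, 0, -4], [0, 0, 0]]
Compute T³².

[[0, 0, 0], [0, 0, 0], [0, 0, 0]]

T is strictly triangular, hence nilpotent: T³ = 0, so T³² = 0.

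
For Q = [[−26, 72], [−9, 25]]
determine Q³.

tr Q = −1 and det Q = −2, so the characteristic polynomial is λ² − (−1)λ + (−2) with roots 1 and −2.
Eigenvectors give P = [[8, −3], [3, −1]] with P⁻¹ = [[−1, 3], [−3, 8]], and Q = P·diag(1, −2)·P⁻¹.
Then Q³ = P·diag(1, −8)·P⁻¹ = [[8, 24], [3, 8]] · [[−1, 3], [−3, 8]] = [[−80, 216], [−27, 73]].

[[−80, 216], [−27, 73]]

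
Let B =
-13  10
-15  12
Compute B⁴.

[[211, -130], [195, -114]]

tr B = -1 and det B = -6, so the characteristic polynomial is λ² − (-1)λ + (-6) with roots 2 and -3.
Eigenvectors give P = [[2, 1], [3, 1]] with P⁻¹ = [[-1, 1], [3, -2]], and B = P·diag(2, -3)·P⁻¹.
Then B⁴ = P·diag(16, 81)·P⁻¹ = [[32, 81], [48, 81]] · [[-1, 1], [3, -2]] = [[211, -130], [195, -114]].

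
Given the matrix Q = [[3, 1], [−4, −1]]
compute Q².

[[5, 2], [−8, −3]]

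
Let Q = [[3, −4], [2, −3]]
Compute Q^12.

[[1, 0], [0, 1]]

Q² = I (check: tr Q = 0 and det Q = −1), so Q^12 = I since 12 is even.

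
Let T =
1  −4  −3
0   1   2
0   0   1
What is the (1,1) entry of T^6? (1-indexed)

T = I + N where N = [[0, −4, −3], [0, 0, 2], [0, 0, 0]] is strictly upper-triangular, so N^3 = 0.
(I + N)^6 = I + 6·N + 15·N^2 = [[1, −24, −138], [0, 1, 12], [0, 0, 1]].

1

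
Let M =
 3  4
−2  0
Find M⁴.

M² = [[1, 12], [−6, −8]]
M³ = [[−21, 4], [−2, −24]]
M⁴ = [[−71, −84], [42, −8]]

[[−71, −84], [42, −8]]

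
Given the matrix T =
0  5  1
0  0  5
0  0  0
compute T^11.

[[0, 0, 0], [0, 0, 0], [0, 0, 0]]

T is strictly triangular, hence nilpotent: T^3 = 0, so T^11 = 0.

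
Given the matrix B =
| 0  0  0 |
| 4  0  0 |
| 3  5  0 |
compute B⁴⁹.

[[0, 0, 0], [0, 0, 0], [0, 0, 0]]

B is strictly triangular, hence nilpotent: B³ = 0, so B⁴⁹ = 0.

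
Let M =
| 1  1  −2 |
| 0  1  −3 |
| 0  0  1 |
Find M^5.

M = I + N where N = [[0, 1, −2], [0, 0, −3], [0, 0, 0]] is strictly upper-triangular, so N^3 = 0.
(I + N)^5 = I + 5·N + 10·N^2 = [[1, 5, −40], [0, 1, −15], [0, 0, 1]].

[[1, 5, −40], [0, 1, −15], [0, 0, 1]]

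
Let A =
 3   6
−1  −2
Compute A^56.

[[3, 6], [−1, −2]]

A² = A (a projection; rank 1, trace 1), so A^56 = A.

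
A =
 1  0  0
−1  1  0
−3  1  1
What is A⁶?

A = I + N where N = [[0, 0, 0], [−1, 0, 0], [−3, 1, 0]] is strictly lower-triangular, so N³ = 0.
(I + N)⁶ = I + 6·N + 15·N² = [[1, 0, 0], [−6, 1, 0], [−33, 6, 1]].

[[1, 0, 0], [−6, 1, 0], [−33, 6, 1]]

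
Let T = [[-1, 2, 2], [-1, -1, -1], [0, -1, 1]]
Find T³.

T² = [[-1, -6, -2], [2, 0, -2], [1, 0, 2]]
T³ = [[7, 6, 2], [-2, 6, 2], [-1, 0, 4]]

[[7, 6, 2], [-2, 6, 2], [-1, 0, 4]]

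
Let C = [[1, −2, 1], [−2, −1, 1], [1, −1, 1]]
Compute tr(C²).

11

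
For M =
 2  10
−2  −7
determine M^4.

tr M = −5 and det M = 6, so the characteristic polynomial is λ² − (−5)λ + (6) with roots −3 and −2.
Eigenvectors give P = [[2, 5], [−1, −2]] with P⁻¹ = [[−2, −5], [1, 2]], and M = P·diag(−3, −2)·P⁻¹.
Then M^4 = P·diag(81, 16)·P⁻¹ = [[162, 80], [−81, −32]] · [[−2, −5], [1, 2]] = [[−244, −650], [130, 341]].

[[−244, −650], [130, 341]]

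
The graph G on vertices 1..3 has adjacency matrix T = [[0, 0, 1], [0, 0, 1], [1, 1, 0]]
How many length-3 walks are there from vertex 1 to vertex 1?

0

The number of length-3 walks from vertex 1 to vertex 1 is entry (1,1) of T^3, where T is the adjacency matrix.
T^2 = [[1, 1, 0], [1, 1, 0], [0, 0, 2]]
T^3 = [[0, 0, 2], [0, 0, 2], [2, 2, 0]]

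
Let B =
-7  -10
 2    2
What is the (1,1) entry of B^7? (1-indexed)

tr B = -5 and det B = 6, so the characteristic polynomial is λ² − (-5)λ + (6) with roots -2 and -3.
Eigenvectors give P = [[2, -5], [-1, 2]] with P⁻¹ = [[-2, -5], [-1, -2]], and B = P·diag(-2, -3)·P⁻¹.
Then B^7 = P·diag(-128, -2187)·P⁻¹ = [[-256, 10935], [128, -4374]] · [[-2, -5], [-1, -2]] = [[-10423, -20590], [4118, 8108]].

-10423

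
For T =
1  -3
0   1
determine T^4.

T = I + N where N = [[0, -3], [0, 0]] is strictly upper-triangular, so N^2 = 0.
(I + N)^4 = I + 4·N = [[1, -12], [0, 1]].

[[1, -12], [0, 1]]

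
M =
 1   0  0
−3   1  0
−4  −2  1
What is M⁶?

M = I + N where N = [[0, 0, 0], [−3, 0, 0], [−4, −2, 0]] is strictly lower-triangular, so N³ = 0.
(I + N)⁶ = I + 6·N + 15·N² = [[1, 0, 0], [−18, 1, 0], [66, −12, 1]].

[[1, 0, 0], [−18, 1, 0], [66, −12, 1]]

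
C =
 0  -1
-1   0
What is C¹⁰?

[[1, 0], [0, 1]]

C² = I (check: tr C = 0 and det C = -1), so C¹⁰ = I since 10 is even.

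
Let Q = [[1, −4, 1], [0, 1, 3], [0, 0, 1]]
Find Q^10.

[[1, −40, −530], [0, 1, 30], [0, 0, 1]]

Q = I + N where N = [[0, −4, 1], [0, 0, 3], [0, 0, 0]] is strictly upper-triangular, so N^3 = 0.
(I + N)^10 = I + 10·N + 45·N^2 = [[1, −40, −530], [0, 1, 30], [0, 0, 1]].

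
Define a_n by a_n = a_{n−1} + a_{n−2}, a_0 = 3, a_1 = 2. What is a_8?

81

With companion matrix M = [[1, 1], [1, 0]], [a_n, a_{n−1}]ᵀ = M·[a_{n−1}, a_{n−2}]ᵀ, so [a_8, a_7]ᵀ = M⁷·[a_1, a_0]ᵀ.
M⁷ = [[21, 13], [13, 8]], giving [a_8, a_7]ᵀ = [[81], [50]].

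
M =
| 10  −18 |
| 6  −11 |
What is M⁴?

[[−44, 90], [−30, 61]]

tr M = −1 and det M = −2, so the characteristic polynomial is λ² − (−1)λ + (−2) with roots 1 and −2.
Eigenvectors give P = [[2, −3], [1, −2]] with P⁻¹ = [[2, −3], [1, −2]], and M = P·diag(1, −2)·P⁻¹.
Then M⁴ = P·diag(1, 16)·P⁻¹ = [[2, −48], [1, −32]] · [[2, −3], [1, −2]] = [[−44, 90], [−30, 61]].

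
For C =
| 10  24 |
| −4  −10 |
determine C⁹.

tr C = 0 and det C = −4, so the characteristic polynomial is λ² − (0)λ + (−4) with roots 2 and −2.
Eigenvectors give P = [[−3, −2], [1, 1]] with P⁻¹ = [[−1, −2], [1, 3]], and C = P·diag(2, −2)·P⁻¹.
Then C⁹ = P·diag(512, −512)·P⁻¹ = [[−1536, 1024], [512, −512]] · [[−1, −2], [1, 3]] = [[2560, 6144], [−1024, −2560]].

[[2560, 6144], [−1024, −2560]]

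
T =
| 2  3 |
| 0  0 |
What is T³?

[[8, 12], [0, 0]]

T² = [[4, 6], [0, 0]]
T³ = [[8, 12], [0, 0]]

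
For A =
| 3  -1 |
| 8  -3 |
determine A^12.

[[1, 0], [0, 1]]

A² = I (check: tr A = 0 and det A = -1), so A^12 = I since 12 is even.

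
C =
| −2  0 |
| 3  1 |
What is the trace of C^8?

tr C = −1 and det C = −2, so the characteristic polynomial is λ² − (−1)λ + (−2) with roots −2 and 1.
Eigenvectors give P = [[−1, 0], [1, 1]] with P⁻¹ = [[−1, 0], [1, 1]], and C = P·diag(−2, 1)·P⁻¹.
Then C^8 = P·diag(256, 1)·P⁻¹ = [[−256, 0], [256, 1]] · [[−1, 0], [1, 1]] = [[256, 0], [−255, 1]].

257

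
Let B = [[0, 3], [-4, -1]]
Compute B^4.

[[132, 69], [-92, 109]]

B^2 = [[-12, -3], [4, -11]]
B^3 = [[12, -33], [44, 23]]
B^4 = [[132, 69], [-92, 109]]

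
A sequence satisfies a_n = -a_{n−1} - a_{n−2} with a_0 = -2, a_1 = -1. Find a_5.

With companion matrix C = [[-1, -1], [1, 0]], [a_n, a_{n−1}]ᵀ = C·[a_{n−1}, a_{n−2}]ᵀ, so [a_5, a_4]ᵀ = C⁴·[a_1, a_0]ᵀ.
C⁴ = [[-1, -1], [1, 0]], giving [a_5, a_4]ᵀ = [[3], [-1]].

3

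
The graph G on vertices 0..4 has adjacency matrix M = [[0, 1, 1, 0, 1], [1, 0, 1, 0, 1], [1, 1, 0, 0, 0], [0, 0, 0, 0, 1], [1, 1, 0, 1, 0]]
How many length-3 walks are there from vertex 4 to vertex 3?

3

The number of length-3 walks from vertex 4 to vertex 3 is entry (4,3) of M^3, where M is the adjacency matrix.
M^2 = [[3, 2, 1, 1, 1], [2, 3, 1, 1, 1], [1, 1, 2, 0, 2], [1, 1, 0, 1, 0], [1, 1, 2, 0, 3]]
M^3 = [[4, 5, 5, 1, 6], [5, 4, 5, 1, 6], [5, 5, 2, 2, 2], [1, 1, 2, 0, 3], [6, 6, 2, 3, 2]]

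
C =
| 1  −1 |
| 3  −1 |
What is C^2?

[[−2, 0], [0, −2]]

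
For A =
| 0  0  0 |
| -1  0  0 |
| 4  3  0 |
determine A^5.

A is strictly triangular, hence nilpotent: A^3 = 0, so A^5 = 0.

[[0, 0, 0], [0, 0, 0], [0, 0, 0]]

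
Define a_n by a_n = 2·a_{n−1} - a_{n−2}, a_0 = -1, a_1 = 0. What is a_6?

5

With companion matrix Q = [[2, -1], [1, 0]], [a_n, a_{n−1}]ᵀ = Q·[a_{n−1}, a_{n−2}]ᵀ, so [a_6, a_5]ᵀ = Q⁵·[a_1, a_0]ᵀ.
Q⁵ = [[6, -5], [5, -4]], giving [a_6, a_5]ᵀ = [[5], [4]].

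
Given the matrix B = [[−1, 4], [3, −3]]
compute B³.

B² = [[13, −16], [−12, 21]]
B³ = [[−61, 100], [75, −111]]

[[−61, 100], [75, −111]]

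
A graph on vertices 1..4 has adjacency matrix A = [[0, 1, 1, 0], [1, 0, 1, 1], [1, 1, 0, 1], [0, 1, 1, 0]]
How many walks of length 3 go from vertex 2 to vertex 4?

5

The number of length-3 walks from vertex 2 to vertex 4 is entry (2,4) of A³, where A is the adjacency matrix.
A² = [[2, 1, 1, 2], [1, 3, 2, 1], [1, 2, 3, 1], [2, 1, 1, 2]]
A³ = [[2, 5, 5, 2], [5, 4, 5, 5], [5, 5, 4, 5], [2, 5, 5, 2]]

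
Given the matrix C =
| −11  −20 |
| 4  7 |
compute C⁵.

tr C = −4 and det C = 3, so the characteristic polynomial is λ² − (−4)λ + (3) with roots −3 and −1.
Eigenvectors give P = [[5, −2], [−2, 1]] with P⁻¹ = [[1, 2], [2, 5]], and C = P·diag(−3, −1)·P⁻¹.
Then C⁵ = P·diag(−243, −1)·P⁻¹ = [[−1215, 2], [486, −1]] · [[1, 2], [2, 5]] = [[−1211, −2420], [484, 967]].

[[−1211, −2420], [484, 967]]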